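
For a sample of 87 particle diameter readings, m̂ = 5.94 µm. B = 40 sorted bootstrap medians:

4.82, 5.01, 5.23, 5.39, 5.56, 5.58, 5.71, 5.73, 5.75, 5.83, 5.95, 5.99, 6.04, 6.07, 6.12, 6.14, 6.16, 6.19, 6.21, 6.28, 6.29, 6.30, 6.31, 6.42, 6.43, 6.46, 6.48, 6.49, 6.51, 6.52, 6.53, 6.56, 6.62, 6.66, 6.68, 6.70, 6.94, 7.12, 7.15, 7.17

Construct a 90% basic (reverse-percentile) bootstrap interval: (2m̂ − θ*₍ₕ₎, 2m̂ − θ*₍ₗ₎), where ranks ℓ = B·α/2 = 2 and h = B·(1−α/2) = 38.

Percentile endpoints at ranks 2 and 38: θ*₍2₎ = 5.01, θ*₍38₎ = 7.12.
Basic interval reflects these around m̂:
  lower = 2 × 5.94 − 7.12 = 4.76
  upper = 2 × 5.94 − 5.01 = 6.87

(4.76, 6.87)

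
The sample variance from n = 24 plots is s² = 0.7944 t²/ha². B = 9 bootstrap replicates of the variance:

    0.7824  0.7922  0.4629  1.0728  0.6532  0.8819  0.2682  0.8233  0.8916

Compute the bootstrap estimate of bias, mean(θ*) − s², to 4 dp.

mean(θ*) = (0.7824 + 0.7922 + 0.4629 + 1.0728 + 0.6532 + 0.8819 + 0.2682 + 0.8233 + 0.8916) / 9 = 0.73650
bias = 0.73650 − 0.7944

bias = −0.0579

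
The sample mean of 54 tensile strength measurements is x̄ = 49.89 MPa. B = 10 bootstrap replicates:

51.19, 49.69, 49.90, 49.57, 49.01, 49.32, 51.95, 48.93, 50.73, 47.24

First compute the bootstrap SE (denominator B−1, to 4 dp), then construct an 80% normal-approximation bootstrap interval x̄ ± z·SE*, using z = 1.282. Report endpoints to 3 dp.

Mean of replicates = 49.7530; sum of squared deviations = 15.6374; SE* = √(15.6374/9) = 1.3181
Margin = 1.282 × 1.3181 = 1.6898
Interval: 49.89 ± 1.6898

(48.200, 51.580)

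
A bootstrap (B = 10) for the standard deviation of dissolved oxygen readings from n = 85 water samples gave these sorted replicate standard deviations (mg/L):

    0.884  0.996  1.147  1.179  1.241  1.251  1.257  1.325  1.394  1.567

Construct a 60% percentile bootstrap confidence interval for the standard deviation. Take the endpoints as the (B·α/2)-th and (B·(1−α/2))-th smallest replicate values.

α = 0.40; lower rank = 10 × 0.200 = 2; upper rank = 10 × 0.800 = 8.
The 2nd smallest replicate is 0.996; the 8th is 1.325.

(0.996, 1.325)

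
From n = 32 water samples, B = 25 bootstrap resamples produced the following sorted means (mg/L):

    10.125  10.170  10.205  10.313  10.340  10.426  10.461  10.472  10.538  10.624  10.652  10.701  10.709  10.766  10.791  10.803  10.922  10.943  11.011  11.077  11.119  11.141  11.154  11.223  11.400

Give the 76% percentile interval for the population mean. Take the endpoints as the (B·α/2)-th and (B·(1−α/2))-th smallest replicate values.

α = 0.24; lower rank = 25 × 0.120 = 3; upper rank = 25 × 0.880 = 22.
The 3rd smallest replicate is 10.205; the 22nd is 11.141.

(10.205, 11.141)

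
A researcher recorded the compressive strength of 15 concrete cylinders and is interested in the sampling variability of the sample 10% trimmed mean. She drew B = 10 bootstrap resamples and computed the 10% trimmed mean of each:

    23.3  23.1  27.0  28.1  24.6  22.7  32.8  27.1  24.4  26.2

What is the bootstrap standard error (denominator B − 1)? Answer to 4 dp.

SE* = 3.0543

Bootstrap SE is the standard deviation of the 10 replicate 10% trimmed means.
Mean of replicates: (23.3 + 23.1 + 27.0 + 28.1 + 24.6 + 22.7 + 32.8 + 27.1 + 24.4 + 26.2) / 10 = 259.30000 / 10 = 25.93000
Sum of squared deviations: (−2.63000)² + (−2.83000)² + (+1.07000)² + (+2.17000)² + (−1.33000)² + (−3.23000)² + (+6.87000)² + (+1.17000)² + (−1.53000)² + (+0.27000)² = 83.96100
Variance = 83.96100 / 9 = 9.32900
SE* = √9.32900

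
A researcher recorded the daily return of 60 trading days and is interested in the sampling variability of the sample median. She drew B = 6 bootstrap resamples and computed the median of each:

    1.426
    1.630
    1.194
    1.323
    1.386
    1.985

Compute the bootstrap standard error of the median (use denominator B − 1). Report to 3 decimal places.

Bootstrap SE is the standard deviation of the 6 replicate medians.
Mean of replicates: (1.426 + 1.630 + 1.194 + 1.323 + 1.386 + 1.985) / 6 = 8.9440 / 6 = 1.4907
Sum of squared deviations: (−0.0647)² + (+0.1393)² + (−0.2967)² + (−0.1677)² + (−0.1047)² + (+0.4943)² = 0.3950
Variance = 0.3950 / 5 = 0.0790
SE* = √0.0790

SE* = 0.281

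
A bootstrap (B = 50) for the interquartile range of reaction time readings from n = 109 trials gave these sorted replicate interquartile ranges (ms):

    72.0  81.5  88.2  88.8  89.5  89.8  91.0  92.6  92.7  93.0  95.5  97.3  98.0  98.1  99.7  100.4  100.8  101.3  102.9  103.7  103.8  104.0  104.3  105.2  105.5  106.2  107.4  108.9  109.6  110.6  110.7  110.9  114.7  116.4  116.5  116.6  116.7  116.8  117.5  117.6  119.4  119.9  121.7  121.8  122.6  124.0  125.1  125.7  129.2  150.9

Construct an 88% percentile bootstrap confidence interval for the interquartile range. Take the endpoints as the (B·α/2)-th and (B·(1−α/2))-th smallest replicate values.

α = 0.12; lower rank = 50 × 0.060 = 3; upper rank = 50 × 0.940 = 47.
The 3rd smallest replicate is 88.2; the 47th is 125.1.

(88.2, 125.1)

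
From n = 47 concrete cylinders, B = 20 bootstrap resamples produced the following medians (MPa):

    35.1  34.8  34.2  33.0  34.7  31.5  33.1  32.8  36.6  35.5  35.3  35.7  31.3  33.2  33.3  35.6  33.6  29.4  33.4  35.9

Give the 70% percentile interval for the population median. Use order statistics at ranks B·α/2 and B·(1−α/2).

Sorted replicates: 29.4, 31.3, 31.5, 32.8, 33.0, 33.1, 33.2, 33.3, 33.4, 33.6, 34.2, 34.7, 34.8, 35.1, 35.3, 35.5, 35.6, 35.7, 35.9, 36.6
α = 0.30; lower rank = 20 × 0.150 = 3; upper rank = 20 × 0.850 = 17.
The 3rd smallest replicate is 31.5; the 17th is 35.6.

(31.5, 35.6)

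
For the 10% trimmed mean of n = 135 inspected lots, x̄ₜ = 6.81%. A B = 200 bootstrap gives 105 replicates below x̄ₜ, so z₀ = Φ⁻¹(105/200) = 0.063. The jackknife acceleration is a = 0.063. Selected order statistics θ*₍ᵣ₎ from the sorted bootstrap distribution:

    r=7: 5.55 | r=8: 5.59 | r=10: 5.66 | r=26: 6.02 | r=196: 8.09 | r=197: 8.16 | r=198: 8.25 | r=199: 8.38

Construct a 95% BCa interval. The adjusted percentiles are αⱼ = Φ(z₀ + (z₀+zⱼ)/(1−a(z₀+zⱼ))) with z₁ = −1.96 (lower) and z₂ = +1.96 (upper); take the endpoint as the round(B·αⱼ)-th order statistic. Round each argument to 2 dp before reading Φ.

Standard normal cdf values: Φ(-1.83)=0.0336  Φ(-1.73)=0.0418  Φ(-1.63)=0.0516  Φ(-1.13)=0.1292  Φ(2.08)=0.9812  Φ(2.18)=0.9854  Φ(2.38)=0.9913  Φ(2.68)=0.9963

Lower: z₀ + z₁ = 0.063 + (-1.960) = -1.897; 1 − a(z₀+z₁) = 1 − (0.063)(-1.897) = 1.1195; argument = 0.063 + (-1.897)/1.1195 = -1.6315 → -1.63.
α₁ = Φ(-1.63) = 0.0516; rank = round(200 × 0.0516) = 10; θ*₍10₎ = 5.66.
Upper: z₀ + z₂ = 2.023; 1 − a(z₀+z₂) = 0.8726; argument = 2.3815 → 2.38; α₂ = 0.9913; rank = 198; θ*₍198₎ = 8.25.

(5.66, 8.25)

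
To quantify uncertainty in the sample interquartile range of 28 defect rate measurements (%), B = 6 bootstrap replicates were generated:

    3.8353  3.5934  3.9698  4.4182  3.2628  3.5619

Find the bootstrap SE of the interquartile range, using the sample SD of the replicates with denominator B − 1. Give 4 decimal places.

Bootstrap SE is the standard deviation of the 6 replicate interquartile ranges.
Mean of replicates: (3.8353 + 3.5934 + 3.9698 + 4.4182 + 3.2628 + 3.5619) / 6 = 22.64140 / 6 = 3.77357
Sum of squared deviations: (+0.06173)² + (−0.18017)² + (+0.19623)² + (+0.64463)² + (−0.51077)² + (−0.21167)² = 0.79602
Variance = 0.79602 / 5 = 0.15920
SE* = √0.15920

SE* = 0.3990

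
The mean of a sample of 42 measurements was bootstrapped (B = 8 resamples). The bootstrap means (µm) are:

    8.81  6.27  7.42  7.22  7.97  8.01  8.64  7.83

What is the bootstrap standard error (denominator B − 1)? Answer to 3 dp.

SE* = 0.812

Bootstrap SE is the standard deviation of the 8 replicate means.
Mean of replicates: (8.81 + 6.27 + 7.42 + 7.22 + 7.97 + 8.01 + 8.64 + 7.83) / 8 = 62.1700 / 8 = 7.7713
Sum of squared deviations: (+1.0388)² + (−1.5013)² + (−0.3513)² + (−0.5513)² + (+0.1987)² + (+0.2387)² + (+0.8688)² + (+0.0587)² = 4.6147
Variance = 4.6147 / 7 = 0.6592
SE* = √0.6592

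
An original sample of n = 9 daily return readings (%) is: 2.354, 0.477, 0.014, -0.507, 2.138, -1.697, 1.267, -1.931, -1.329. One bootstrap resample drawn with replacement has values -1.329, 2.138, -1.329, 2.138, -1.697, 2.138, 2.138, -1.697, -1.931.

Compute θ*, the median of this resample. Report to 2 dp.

θ* = -1.33

Sorted: -1.931, -1.697, -1.697, -1.329, -1.329, 2.138, 2.138, 2.138, 2.138
Median = middle value = -1.33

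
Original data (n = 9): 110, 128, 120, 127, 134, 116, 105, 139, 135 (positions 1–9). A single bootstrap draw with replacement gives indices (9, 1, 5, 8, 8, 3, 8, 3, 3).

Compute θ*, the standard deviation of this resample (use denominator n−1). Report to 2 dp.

θ* = 10.97

Resample values: 135, 110, 134, 139, 139, 120, 139, 120, 120.
Mean = 128.4444; sum of squared deviations = 962.2222
s² = 962.2222 / 8 = 120.2778
s = √120.2778 = 10.97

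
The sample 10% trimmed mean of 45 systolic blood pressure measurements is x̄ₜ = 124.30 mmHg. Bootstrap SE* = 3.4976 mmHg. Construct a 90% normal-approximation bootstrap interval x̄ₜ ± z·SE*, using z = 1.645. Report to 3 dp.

Margin = 1.645 × 3.4976 = 5.7536
Interval: 124.30 ± 5.7536

(118.546, 130.054)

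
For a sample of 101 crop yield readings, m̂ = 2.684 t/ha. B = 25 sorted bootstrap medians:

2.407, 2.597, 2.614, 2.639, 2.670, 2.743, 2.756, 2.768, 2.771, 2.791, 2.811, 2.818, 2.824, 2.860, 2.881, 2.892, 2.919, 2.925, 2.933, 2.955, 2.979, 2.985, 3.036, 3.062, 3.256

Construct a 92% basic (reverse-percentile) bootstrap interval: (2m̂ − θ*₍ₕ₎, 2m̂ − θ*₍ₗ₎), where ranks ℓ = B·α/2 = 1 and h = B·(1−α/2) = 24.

(2.306, 2.961)

Percentile endpoints at ranks 1 and 24: θ*₍1₎ = 2.407, θ*₍24₎ = 3.062.
Basic interval reflects these around m̂:
  lower = 2 × 2.684 − 3.062 = 2.306
  upper = 2 × 2.684 − 2.407 = 2.961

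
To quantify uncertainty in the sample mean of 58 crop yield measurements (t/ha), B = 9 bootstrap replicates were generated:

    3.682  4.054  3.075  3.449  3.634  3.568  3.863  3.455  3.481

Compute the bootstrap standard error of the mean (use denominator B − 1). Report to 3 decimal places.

SE* = 0.277

Bootstrap SE is the standard deviation of the 9 replicate means.
Mean of replicates: (3.682 + 4.054 + 3.075 + 3.449 + 3.634 + 3.568 + 3.863 + 3.455 + 3.481) / 9 = 32.2610 / 9 = 3.5846
Sum of squared deviations: (+0.0974)² + (+0.4694)² + (−0.5096)² + (−0.1356)² + (+0.0494)² + (−0.0166)² + (+0.2784)² + (−0.1296)² + (−0.1036)² = 0.6157
Variance = 0.6157 / 8 = 0.0770
SE* = √0.0770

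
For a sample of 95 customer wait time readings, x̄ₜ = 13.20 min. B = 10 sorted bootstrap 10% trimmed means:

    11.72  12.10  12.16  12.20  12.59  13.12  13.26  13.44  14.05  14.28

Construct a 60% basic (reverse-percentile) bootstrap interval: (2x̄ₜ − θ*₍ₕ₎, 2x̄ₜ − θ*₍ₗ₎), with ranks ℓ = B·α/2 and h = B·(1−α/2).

(12.96, 14.30)

Percentile endpoints at ranks 2 and 8: θ*₍2₎ = 12.10, θ*₍8₎ = 13.44.
Basic interval reflects these around x̄ₜ:
  lower = 2 × 13.20 − 13.44 = 12.96
  upper = 2 × 13.20 − 12.10 = 14.30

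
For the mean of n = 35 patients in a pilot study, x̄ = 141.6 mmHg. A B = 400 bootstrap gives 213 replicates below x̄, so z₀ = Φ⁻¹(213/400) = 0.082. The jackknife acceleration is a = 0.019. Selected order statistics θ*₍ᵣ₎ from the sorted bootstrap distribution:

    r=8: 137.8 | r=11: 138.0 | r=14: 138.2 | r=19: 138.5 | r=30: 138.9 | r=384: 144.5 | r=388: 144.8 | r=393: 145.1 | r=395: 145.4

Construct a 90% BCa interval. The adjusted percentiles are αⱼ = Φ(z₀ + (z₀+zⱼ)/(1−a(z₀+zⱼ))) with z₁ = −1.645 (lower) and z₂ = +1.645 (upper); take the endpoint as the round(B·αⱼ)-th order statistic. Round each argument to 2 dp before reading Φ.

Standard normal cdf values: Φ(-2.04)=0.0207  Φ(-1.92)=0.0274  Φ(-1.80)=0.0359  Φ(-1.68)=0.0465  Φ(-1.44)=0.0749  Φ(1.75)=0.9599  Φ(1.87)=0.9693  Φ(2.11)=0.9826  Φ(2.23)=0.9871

(138.9, 144.8)

Lower: z₀ + z₁ = 0.082 + (-1.645) = -1.563; 1 − a(z₀+z₁) = 1 − (0.019)(-1.563) = 1.0297; argument = 0.082 + (-1.563)/1.0297 = -1.4359 → -1.44.
α₁ = Φ(-1.44) = 0.0749; rank = round(400 × 0.0749) = 30; θ*₍30₎ = 138.9.
Upper: z₀ + z₂ = 1.727; 1 − a(z₀+z₂) = 0.9672; argument = 1.8676 → 1.87; α₂ = 0.9693; rank = 388; θ*₍388₎ = 144.8.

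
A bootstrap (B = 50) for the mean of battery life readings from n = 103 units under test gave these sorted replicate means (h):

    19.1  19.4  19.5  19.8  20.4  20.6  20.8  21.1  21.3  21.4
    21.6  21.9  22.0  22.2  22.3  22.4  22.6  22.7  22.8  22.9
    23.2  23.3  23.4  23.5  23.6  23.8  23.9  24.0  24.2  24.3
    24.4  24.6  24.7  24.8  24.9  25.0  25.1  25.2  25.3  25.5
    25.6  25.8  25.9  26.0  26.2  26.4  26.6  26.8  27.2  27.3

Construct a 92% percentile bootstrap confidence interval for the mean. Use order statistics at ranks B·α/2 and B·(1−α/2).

α = 0.08; lower rank = 50 × 0.040 = 2; upper rank = 50 × 0.960 = 48.
The 2nd smallest replicate is 19.4; the 48th is 26.8.

(19.4, 26.8)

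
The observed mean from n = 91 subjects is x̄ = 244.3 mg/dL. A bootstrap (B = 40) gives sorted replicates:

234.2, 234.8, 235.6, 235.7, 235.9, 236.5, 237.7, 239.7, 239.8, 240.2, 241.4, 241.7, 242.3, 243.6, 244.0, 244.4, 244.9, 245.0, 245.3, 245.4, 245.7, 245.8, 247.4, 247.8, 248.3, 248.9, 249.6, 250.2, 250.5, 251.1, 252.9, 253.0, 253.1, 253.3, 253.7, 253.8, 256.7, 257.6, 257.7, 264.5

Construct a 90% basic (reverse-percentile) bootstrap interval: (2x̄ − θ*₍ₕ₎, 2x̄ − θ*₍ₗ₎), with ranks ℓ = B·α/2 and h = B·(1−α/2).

(231.0, 253.8)

Percentile endpoints at ranks 2 and 38: θ*₍2₎ = 234.8, θ*₍38₎ = 257.6.
Basic interval reflects these around x̄:
  lower = 2 × 244.3 − 257.6 = 231.0
  upper = 2 × 244.3 − 234.8 = 253.8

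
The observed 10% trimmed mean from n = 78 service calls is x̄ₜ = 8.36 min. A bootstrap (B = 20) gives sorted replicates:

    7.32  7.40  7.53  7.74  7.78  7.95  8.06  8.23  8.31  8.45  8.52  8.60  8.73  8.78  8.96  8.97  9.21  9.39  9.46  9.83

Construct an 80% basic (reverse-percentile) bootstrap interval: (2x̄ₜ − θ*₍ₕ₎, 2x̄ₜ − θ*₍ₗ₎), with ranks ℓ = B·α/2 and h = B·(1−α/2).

Percentile endpoints at ranks 2 and 18: θ*₍2₎ = 7.40, θ*₍18₎ = 9.39.
Basic interval reflects these around x̄ₜ:
  lower = 2 × 8.36 − 9.39 = 7.33
  upper = 2 × 8.36 − 7.40 = 9.32

(7.33, 9.32)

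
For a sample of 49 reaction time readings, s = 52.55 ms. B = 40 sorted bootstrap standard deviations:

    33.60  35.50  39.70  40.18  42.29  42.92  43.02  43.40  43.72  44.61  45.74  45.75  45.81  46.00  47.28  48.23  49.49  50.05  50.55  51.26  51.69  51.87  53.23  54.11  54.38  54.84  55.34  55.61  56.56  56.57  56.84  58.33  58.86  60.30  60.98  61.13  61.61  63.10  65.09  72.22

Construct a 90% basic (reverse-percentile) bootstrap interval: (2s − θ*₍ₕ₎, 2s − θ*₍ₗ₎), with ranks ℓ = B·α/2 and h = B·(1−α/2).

Percentile endpoints at ranks 2 and 38: θ*₍2₎ = 35.50, θ*₍38₎ = 63.10.
Basic interval reflects these around s:
  lower = 2 × 52.55 − 63.10 = 42.00
  upper = 2 × 52.55 − 35.50 = 69.60

(42.00, 69.60)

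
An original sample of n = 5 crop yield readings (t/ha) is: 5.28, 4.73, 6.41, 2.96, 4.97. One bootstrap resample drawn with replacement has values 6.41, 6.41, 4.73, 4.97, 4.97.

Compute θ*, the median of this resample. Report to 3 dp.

Sorted: 4.73, 4.97, 4.97, 6.41, 6.41
Median = middle value = 4.970

θ* = 4.970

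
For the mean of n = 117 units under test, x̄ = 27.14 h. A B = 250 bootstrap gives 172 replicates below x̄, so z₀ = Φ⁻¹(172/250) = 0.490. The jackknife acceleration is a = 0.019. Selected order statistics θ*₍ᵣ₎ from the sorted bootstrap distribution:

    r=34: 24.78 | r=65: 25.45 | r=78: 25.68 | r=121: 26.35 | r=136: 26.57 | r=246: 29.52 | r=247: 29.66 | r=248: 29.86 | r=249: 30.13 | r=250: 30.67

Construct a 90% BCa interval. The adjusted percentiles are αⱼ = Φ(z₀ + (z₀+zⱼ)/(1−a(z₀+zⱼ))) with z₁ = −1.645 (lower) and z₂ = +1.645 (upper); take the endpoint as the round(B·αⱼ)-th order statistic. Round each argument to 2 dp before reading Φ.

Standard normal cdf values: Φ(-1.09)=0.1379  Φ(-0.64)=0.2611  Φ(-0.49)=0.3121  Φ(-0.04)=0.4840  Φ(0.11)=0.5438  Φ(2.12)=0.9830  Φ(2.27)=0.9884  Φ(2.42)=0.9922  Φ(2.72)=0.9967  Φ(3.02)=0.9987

(25.45, 30.13)

Lower: z₀ + z₁ = 0.490 + (-1.645) = -1.155; 1 − a(z₀+z₁) = 1 − (0.019)(-1.155) = 1.0219; argument = 0.490 + (-1.155)/1.0219 = -0.6402 → -0.64.
α₁ = Φ(-0.64) = 0.2611; rank = round(250 × 0.2611) = 65; θ*₍65₎ = 25.45.
Upper: z₀ + z₂ = 2.135; 1 − a(z₀+z₂) = 0.9594; argument = 2.7153 → 2.72; α₂ = 0.9967; rank = 249; θ*₍249₎ = 30.13.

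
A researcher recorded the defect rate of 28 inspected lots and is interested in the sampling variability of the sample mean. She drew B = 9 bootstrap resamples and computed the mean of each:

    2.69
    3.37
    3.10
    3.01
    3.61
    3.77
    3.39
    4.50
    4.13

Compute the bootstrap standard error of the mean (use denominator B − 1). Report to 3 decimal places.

Bootstrap SE is the standard deviation of the 9 replicate means.
Mean of replicates: (2.69 + 3.37 + 3.10 + 3.01 + 3.61 + 3.77 + 3.39 + 4.50 + 4.13) / 9 = 31.5700 / 9 = 3.5078
Sum of squared deviations: (−0.8178)² + (−0.1378)² + (−0.4078)² + (−0.4978)² + (+0.1022)² + (+0.2622)² + (−0.1178)² + (+0.9922)² + (+0.6222)² = 2.5666
Variance = 2.5666 / 8 = 0.3208
SE* = √0.3208

SE* = 0.566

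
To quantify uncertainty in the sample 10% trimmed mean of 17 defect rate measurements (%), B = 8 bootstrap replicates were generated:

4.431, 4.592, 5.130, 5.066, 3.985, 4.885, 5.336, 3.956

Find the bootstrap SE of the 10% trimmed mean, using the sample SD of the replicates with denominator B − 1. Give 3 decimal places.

SE* = 0.521

Bootstrap SE is the standard deviation of the 8 replicate 10% trimmed means.
Mean of replicates: (4.431 + 4.592 + 5.130 + 5.066 + 3.985 + 4.885 + 5.336 + 3.956) / 8 = 37.3810 / 8 = 4.6726
Sum of squared deviations: (−0.2416)² + (−0.0806)² + (+0.4574)² + (+0.3934)² + (−0.6876)² + (+0.2124)² + (+0.6634)² + (−0.7166)² = 1.9004
Variance = 1.9004 / 7 = 0.2715
SE* = √0.2715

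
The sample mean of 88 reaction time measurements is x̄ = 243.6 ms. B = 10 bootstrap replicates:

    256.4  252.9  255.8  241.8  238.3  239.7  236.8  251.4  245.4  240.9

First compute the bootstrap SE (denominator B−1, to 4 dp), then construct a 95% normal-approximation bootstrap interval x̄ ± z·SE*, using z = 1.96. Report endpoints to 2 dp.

(228.87, 258.33)

Mean of replicates = 245.9400; sum of squared deviations = 508.5640; SE* = √(508.5640/9) = 7.5171
Margin = 1.96 × 7.5171 = 14.734
Interval: 243.6 ± 14.734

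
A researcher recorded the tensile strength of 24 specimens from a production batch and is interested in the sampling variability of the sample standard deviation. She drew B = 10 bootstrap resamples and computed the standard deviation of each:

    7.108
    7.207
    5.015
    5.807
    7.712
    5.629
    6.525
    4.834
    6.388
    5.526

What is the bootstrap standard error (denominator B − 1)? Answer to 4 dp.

Bootstrap SE is the standard deviation of the 10 replicate standard deviations.
Mean of replicates: (7.108 + 7.207 + 5.015 + 5.807 + 7.712 + 5.629 + 6.525 + 4.834 + 6.388 + 5.526) / 10 = 61.75100 / 10 = 6.17510
Sum of squared deviations: (+0.93290)² + (+1.03190)² + (−1.16010)² + (−0.36810)² + (+1.53690)² + (−0.54610)² + (+0.34990)² + (−1.34110)² + (+0.21290)² + (−0.64910)² = 8.46437
Variance = 8.46437 / 9 = 0.94049
SE* = √0.94049

SE* = 0.9698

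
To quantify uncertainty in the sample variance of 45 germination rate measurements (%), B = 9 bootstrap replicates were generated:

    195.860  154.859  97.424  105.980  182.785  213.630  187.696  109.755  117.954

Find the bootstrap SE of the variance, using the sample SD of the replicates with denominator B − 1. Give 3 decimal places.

SE* = 44.710

Bootstrap SE is the standard deviation of the 9 replicate variances.
Mean of replicates: (195.860 + 154.859 + 97.424 + 105.980 + 182.785 + 213.630 + 187.696 + 109.755 + 117.954) / 9 = 1365.9430 / 9 = 151.7714
Sum of squared deviations: (+44.0886)² + (+3.0876)² + (−54.3474)² + (−45.7914)² + (+31.0136)² + (+61.8586)² + (+35.9246)² + (−42.0164)² + (−33.8174)² = 15991.7312
Variance = 15991.7312 / 8 = 1998.9664
SE* = √1998.9664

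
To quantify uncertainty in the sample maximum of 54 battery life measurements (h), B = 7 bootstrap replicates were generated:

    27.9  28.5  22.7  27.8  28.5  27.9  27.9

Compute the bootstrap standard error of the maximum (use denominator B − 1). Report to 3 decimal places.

Bootstrap SE is the standard deviation of the 7 replicate maximums.
Mean of replicates: (27.9 + 28.5 + 22.7 + 27.8 + 28.5 + 27.9 + 27.9) / 7 = 191.2000 / 7 = 27.3143
Sum of squared deviations: (+0.5857)² + (+1.1857)² + (−4.6143)² + (+0.4857)² + (+1.1857)² + (+0.5857)² + (+0.5857)² = 25.3686
Variance = 25.3686 / 6 = 4.2281
SE* = √4.2281

SE* = 2.056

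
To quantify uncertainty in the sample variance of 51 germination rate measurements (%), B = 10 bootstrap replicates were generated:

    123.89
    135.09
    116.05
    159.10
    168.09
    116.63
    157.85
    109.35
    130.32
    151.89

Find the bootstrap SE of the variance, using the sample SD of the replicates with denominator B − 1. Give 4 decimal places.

SE* = 20.9487

Bootstrap SE is the standard deviation of the 10 replicate variances.
Mean of replicates: (123.89 + 135.09 + 116.05 + 159.10 + 168.09 + 116.63 + 157.85 + 109.35 + 130.32 + 151.89) / 10 = 1368.26000 / 10 = 136.82600
Sum of squared deviations: (−12.93600)² + (−1.73600)² + (−20.77600)² + (+22.27400)² + (+31.26400)² + (−20.19600)² + (+21.02400)² + (−27.47600)² + (−6.50600)² + (+15.06400)² = 3949.63444
Variance = 3949.63444 / 9 = 438.84827
SE* = √438.84827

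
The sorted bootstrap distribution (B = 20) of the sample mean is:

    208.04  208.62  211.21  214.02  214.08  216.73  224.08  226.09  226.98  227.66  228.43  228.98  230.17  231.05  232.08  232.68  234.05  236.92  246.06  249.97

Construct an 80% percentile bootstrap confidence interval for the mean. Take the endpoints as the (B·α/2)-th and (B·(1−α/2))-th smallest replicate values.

(208.62, 236.92)

α = 0.20; lower rank = 20 × 0.100 = 2; upper rank = 20 × 0.900 = 18.
The 2nd smallest replicate is 208.62; the 18th is 236.92.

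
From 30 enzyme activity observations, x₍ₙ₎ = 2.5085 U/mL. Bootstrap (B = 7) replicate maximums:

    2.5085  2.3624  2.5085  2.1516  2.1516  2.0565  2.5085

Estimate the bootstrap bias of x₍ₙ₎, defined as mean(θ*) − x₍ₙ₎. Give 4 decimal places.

mean(θ*) = (2.5085 + 2.3624 + 2.5085 + 2.1516 + 2.1516 + 2.0565 + 2.5085) / 7 = 2.32109
bias = 2.32109 − 2.5085

bias = −0.1874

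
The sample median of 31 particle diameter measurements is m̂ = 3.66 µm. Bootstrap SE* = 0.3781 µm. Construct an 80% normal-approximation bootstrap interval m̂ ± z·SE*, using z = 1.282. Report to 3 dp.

(3.175, 4.145)

Margin = 1.282 × 0.3781 = 0.4847
Interval: 3.66 ± 0.4847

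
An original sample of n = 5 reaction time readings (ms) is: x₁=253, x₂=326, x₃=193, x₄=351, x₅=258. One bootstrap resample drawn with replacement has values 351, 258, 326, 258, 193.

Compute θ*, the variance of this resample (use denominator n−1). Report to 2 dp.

θ* = 3913.70

Mean = 277.2000; sum of squared deviations = 15654.8000
s² = 15654.8000 / 4 = 3913.7000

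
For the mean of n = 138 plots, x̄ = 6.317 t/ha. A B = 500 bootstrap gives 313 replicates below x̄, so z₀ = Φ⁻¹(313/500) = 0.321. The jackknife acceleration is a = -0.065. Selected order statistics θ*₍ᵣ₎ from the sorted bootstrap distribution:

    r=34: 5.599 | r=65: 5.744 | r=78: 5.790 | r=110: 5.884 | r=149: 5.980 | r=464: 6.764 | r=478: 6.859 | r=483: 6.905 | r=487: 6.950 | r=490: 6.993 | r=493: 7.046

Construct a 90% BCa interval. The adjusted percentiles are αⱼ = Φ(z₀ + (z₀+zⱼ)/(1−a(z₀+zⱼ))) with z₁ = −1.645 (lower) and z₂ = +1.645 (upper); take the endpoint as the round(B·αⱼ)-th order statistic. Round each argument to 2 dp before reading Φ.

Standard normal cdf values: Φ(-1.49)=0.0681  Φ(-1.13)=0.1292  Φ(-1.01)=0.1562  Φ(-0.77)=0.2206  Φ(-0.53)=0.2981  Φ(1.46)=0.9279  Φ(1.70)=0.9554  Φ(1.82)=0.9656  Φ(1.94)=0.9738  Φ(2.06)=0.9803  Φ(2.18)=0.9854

Lower: z₀ + z₁ = 0.321 + (-1.645) = -1.324; 1 − a(z₀+z₁) = 1 − (-0.065)(-1.324) = 0.9139; argument = 0.321 + (-1.324)/0.9139 = -1.1277 → -1.13.
α₁ = Φ(-1.13) = 0.1292; rank = round(500 × 0.1292) = 65; θ*₍65₎ = 5.744.
Upper: z₀ + z₂ = 1.966; 1 − a(z₀+z₂) = 1.1278; argument = 2.0642 → 2.06; α₂ = 0.9803; rank = 490; θ*₍490₎ = 6.993.

(5.744, 6.993)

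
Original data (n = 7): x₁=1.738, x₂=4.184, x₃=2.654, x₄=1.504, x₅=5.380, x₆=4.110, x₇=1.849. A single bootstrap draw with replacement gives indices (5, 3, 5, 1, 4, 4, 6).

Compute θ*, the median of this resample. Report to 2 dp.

Resample values: 5.380, 2.654, 5.380, 1.738, 1.504, 1.504, 4.110.
Sorted: 1.504, 1.504, 1.738, 2.654, 4.110, 5.380, 5.380
Median = middle value = 2.65

θ* = 2.65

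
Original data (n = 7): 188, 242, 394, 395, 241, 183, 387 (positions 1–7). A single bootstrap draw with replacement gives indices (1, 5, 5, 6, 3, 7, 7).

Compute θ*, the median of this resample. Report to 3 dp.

Resample values: 188, 241, 241, 183, 394, 387, 387.
Sorted: 183, 188, 241, 241, 387, 387, 394
Median = middle value = 241.000

θ* = 241.000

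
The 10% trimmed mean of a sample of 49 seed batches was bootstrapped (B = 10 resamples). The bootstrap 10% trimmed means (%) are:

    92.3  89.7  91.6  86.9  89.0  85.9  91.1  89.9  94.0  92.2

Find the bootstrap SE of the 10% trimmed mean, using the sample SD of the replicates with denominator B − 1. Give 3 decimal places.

SE* = 2.511

Bootstrap SE is the standard deviation of the 10 replicate 10% trimmed means.
Mean of replicates: (92.3 + 89.7 + 91.6 + 86.9 + 89.0 + 85.9 + 91.1 + 89.9 + 94.0 + 92.2) / 10 = 902.6000 / 10 = 90.2600
Sum of squared deviations: (+2.0400)² + (−0.5600)² + (+1.3400)² + (−3.3600)² + (−1.2600)² + (−4.3600)² + (+0.8400)² + (−0.3600)² + (+3.7400)² + (+1.9400)² = 56.7440
Variance = 56.7440 / 9 = 6.3049
SE* = √6.3049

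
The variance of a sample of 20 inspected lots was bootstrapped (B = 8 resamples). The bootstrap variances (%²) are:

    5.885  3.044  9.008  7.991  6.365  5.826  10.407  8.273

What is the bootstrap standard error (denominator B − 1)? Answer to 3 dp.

SE* = 2.294

Bootstrap SE is the standard deviation of the 8 replicate variances.
Mean of replicates: (5.885 + 3.044 + 9.008 + 7.991 + 6.365 + 5.826 + 10.407 + 8.273) / 8 = 56.7990 / 8 = 7.0999
Sum of squared deviations: (−1.2149)² + (−4.0559)² + (+1.9081)² + (+0.8911)² + (−0.7349)² + (−1.2739)² + (+3.3071)² + (+1.1731)² = 36.8372
Variance = 36.8372 / 7 = 5.2625
SE* = √5.2625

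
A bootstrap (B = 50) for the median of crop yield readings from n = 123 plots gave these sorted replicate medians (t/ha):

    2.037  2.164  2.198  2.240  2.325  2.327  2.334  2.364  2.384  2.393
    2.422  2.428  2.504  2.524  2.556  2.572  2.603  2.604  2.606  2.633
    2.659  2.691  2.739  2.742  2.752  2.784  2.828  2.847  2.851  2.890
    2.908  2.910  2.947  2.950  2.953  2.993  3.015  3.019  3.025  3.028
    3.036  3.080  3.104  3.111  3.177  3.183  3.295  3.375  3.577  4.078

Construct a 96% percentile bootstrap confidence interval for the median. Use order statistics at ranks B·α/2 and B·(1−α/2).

α = 0.04; lower rank = 50 × 0.020 = 1; upper rank = 50 × 0.980 = 49.
The 1st smallest replicate is 2.037; the 49th is 3.577.

(2.037, 3.577)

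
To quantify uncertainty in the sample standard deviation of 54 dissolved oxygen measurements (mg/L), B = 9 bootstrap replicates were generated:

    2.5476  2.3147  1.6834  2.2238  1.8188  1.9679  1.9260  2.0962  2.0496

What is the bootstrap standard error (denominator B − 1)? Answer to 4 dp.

Bootstrap SE is the standard deviation of the 9 replicate standard deviations.
Mean of replicates: (2.5476 + 2.3147 + 1.6834 + 2.2238 + 1.8188 + 1.9679 + 1.9260 + 2.0962 + 2.0496) / 9 = 18.62800 / 9 = 2.06978
Sum of squared deviations: (+0.47782)² + (+0.24492)² + (−0.38638)² + (+0.15402)² + (−0.25098)² + (−0.10188)² + (−0.14378)² + (+0.02642)² + (−0.02018)² = 0.55646
Variance = 0.55646 / 8 = 0.06956
SE* = √0.06956

SE* = 0.2637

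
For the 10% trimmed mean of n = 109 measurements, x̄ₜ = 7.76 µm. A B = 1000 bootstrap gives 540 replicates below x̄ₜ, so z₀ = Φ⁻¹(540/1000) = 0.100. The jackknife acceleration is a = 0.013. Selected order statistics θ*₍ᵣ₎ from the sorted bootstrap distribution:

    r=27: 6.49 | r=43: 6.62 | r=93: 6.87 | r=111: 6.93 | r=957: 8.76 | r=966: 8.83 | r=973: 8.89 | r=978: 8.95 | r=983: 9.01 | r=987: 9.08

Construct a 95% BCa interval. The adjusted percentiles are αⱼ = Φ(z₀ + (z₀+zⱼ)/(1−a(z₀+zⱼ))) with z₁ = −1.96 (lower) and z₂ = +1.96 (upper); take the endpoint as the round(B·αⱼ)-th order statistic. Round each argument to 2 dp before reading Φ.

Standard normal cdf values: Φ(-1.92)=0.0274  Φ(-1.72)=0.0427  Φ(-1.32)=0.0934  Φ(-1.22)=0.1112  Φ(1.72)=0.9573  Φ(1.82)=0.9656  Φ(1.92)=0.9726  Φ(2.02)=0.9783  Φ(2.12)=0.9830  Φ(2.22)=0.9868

(6.62, 9.08)

Lower: z₀ + z₁ = 0.100 + (-1.960) = -1.860; 1 − a(z₀+z₁) = 1 − (0.013)(-1.860) = 1.0242; argument = 0.100 + (-1.860)/1.0242 = -1.7161 → -1.72.
α₁ = Φ(-1.72) = 0.0427; rank = round(1000 × 0.0427) = 43; θ*₍43₎ = 6.62.
Upper: z₀ + z₂ = 2.060; 1 − a(z₀+z₂) = 0.9732; argument = 2.2167 → 2.22; α₂ = 0.9868; rank = 987; θ*₍987₎ = 9.08.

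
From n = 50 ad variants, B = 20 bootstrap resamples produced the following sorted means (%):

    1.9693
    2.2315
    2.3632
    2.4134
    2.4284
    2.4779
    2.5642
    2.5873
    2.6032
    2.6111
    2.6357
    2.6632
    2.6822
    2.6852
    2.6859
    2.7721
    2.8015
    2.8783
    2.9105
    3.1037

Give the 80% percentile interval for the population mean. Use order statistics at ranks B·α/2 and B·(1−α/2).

(2.2315, 2.8783)

α = 0.20; lower rank = 20 × 0.100 = 2; upper rank = 20 × 0.900 = 18.
The 2nd smallest replicate is 2.2315; the 18th is 2.8783.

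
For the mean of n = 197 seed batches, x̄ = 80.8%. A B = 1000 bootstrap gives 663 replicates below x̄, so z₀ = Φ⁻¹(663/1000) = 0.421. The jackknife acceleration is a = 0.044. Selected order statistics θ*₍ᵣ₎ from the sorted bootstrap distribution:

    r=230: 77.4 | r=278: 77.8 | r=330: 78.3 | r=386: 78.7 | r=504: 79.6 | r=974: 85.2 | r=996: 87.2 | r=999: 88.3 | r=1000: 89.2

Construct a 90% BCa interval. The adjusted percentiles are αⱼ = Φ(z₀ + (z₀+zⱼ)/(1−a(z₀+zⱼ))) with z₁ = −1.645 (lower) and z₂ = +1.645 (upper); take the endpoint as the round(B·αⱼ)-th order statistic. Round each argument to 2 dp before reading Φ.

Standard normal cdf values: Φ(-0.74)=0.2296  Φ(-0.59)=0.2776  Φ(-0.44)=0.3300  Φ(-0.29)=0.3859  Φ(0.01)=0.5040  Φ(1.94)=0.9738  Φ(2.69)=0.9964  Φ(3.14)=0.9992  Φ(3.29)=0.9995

(77.4, 87.2)

Lower: z₀ + z₁ = 0.421 + (-1.645) = -1.224; 1 − a(z₀+z₁) = 1 − (0.044)(-1.224) = 1.0539; argument = 0.421 + (-1.224)/1.0539 = -0.7404 → -0.74.
α₁ = Φ(-0.74) = 0.2296; rank = round(1000 × 0.2296) = 230; θ*₍230₎ = 77.4.
Upper: z₀ + z₂ = 2.066; 1 − a(z₀+z₂) = 0.9091; argument = 2.6936 → 2.69; α₂ = 0.9964; rank = 996; θ*₍996₎ = 87.2.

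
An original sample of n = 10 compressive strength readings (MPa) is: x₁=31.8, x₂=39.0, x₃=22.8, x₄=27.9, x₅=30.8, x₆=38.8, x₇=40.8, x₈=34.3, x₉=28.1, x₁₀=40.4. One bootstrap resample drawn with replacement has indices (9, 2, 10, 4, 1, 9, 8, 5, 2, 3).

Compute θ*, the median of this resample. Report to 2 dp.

θ* = 31.30

Resample values: 28.1, 39.0, 40.4, 27.9, 31.8, 28.1, 34.3, 30.8, 39.0, 22.8.
Sorted: 22.8, 27.9, 28.1, 28.1, 30.8, 31.8, 34.3, 39.0, 39.0, 40.4
Median = average of the two middle values = 31.30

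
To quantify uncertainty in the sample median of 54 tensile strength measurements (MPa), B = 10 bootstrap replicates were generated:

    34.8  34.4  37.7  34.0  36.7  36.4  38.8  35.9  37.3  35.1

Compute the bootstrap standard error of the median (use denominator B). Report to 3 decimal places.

SE* = 1.475

Bootstrap SE is the standard deviation of the 10 replicate medians.
Mean of replicates: (34.8 + 34.4 + 37.7 + 34.0 + 36.7 + 36.4 + 38.8 + 35.9 + 37.3 + 35.1) / 10 = 361.1000 / 10 = 36.1100
Sum of squared deviations: (−1.3100)² + (−1.7100)² + (+1.5900)² + (−2.1100)² + (+0.5900)² + (+0.2900)² + (+2.6900)² + (−0.2100)² + (+1.1900)² + (−1.0100)² = 21.7690
Variance = 21.7690 / 10 = 2.1769
SE* = √2.1769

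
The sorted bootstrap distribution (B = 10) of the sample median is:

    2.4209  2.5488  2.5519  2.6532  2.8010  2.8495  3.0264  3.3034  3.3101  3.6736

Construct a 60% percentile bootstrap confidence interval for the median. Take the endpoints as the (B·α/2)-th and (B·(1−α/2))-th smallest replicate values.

α = 0.40; lower rank = 10 × 0.200 = 2; upper rank = 10 × 0.800 = 8.
The 2nd smallest replicate is 2.5488; the 8th is 3.3034.

(2.5488, 3.3034)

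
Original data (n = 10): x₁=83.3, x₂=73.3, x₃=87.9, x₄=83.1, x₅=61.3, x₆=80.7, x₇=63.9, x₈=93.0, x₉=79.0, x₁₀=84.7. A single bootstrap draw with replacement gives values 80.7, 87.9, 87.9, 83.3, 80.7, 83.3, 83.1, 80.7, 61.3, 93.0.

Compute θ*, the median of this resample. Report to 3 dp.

θ* = 83.200

Sorted: 61.3, 80.7, 80.7, 80.7, 83.1, 83.3, 83.3, 87.9, 87.9, 93.0
Median = average of the two middle values = 83.200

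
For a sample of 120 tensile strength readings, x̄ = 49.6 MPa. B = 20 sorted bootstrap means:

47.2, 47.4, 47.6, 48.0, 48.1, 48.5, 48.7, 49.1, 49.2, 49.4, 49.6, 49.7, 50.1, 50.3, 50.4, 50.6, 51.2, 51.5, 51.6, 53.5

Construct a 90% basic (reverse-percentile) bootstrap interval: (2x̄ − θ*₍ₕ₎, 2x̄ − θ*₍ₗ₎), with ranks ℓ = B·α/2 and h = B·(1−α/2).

(47.6, 52.0)

Percentile endpoints at ranks 1 and 19: θ*₍1₎ = 47.2, θ*₍19₎ = 51.6.
Basic interval reflects these around x̄:
  lower = 2 × 49.6 − 51.6 = 47.6
  upper = 2 × 49.6 − 47.2 = 52.0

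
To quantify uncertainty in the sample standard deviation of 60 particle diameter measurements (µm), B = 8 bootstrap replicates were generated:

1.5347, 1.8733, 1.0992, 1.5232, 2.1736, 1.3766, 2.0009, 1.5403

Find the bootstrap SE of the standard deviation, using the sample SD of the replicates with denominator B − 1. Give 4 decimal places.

Bootstrap SE is the standard deviation of the 8 replicate standard deviations.
Mean of replicates: (1.5347 + 1.8733 + 1.0992 + 1.5232 + 2.1736 + 1.3766 + 2.0009 + 1.5403) / 8 = 13.12180 / 8 = 1.64023
Sum of squared deviations: (−0.10553)² + (+0.23307)² + (−0.54103)² + (−0.11702)² + (+0.53337)² + (−0.26362)² + (+0.36068)² + (−0.09993)² = 0.86592
Variance = 0.86592 / 7 = 0.12370
SE* = √0.12370

SE* = 0.3517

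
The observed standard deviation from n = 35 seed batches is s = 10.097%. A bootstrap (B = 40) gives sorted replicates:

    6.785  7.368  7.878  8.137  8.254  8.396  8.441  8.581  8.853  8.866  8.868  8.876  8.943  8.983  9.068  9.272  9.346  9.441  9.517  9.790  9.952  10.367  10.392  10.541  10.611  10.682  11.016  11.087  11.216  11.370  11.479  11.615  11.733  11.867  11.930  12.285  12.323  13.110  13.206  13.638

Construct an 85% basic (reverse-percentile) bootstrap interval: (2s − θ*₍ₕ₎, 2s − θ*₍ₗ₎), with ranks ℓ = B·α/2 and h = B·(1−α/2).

(7.871, 12.316)

Percentile endpoints at ranks 3 and 37: θ*₍3₎ = 7.878, θ*₍37₎ = 12.323.
Basic interval reflects these around s:
  lower = 2 × 10.097 − 12.323 = 7.871
  upper = 2 × 10.097 − 7.878 = 12.316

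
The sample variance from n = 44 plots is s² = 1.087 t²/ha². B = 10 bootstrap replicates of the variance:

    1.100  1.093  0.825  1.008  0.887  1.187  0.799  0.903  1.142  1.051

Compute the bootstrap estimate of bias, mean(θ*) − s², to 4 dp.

mean(θ*) = (1.100 + 1.093 + 0.825 + 1.008 + 0.887 + 1.187 + 0.799 + 0.903 + 1.142 + 1.051) / 10 = 0.99950
bias = 0.99950 − 1.087

bias = −0.0875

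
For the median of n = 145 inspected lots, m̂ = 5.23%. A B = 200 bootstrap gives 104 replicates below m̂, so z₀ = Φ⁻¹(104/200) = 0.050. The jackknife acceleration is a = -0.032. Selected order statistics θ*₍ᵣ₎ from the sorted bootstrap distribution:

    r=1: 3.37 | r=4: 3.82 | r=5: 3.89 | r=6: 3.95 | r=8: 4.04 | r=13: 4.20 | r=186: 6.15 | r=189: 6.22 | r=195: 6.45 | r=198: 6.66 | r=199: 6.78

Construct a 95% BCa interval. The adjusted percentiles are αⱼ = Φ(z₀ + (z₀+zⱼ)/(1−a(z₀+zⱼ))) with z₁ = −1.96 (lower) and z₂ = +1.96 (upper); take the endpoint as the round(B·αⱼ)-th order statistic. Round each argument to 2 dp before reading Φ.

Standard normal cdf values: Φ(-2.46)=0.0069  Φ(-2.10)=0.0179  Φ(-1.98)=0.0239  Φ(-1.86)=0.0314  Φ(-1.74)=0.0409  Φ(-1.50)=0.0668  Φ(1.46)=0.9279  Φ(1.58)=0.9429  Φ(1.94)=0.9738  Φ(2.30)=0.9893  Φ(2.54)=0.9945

Lower: z₀ + z₁ = 0.050 + (-1.960) = -1.910; 1 − a(z₀+z₁) = 1 − (-0.032)(-1.910) = 0.9389; argument = 0.050 + (-1.910)/0.9389 = -1.9843 → -1.98.
α₁ = Φ(-1.98) = 0.0239; rank = round(200 × 0.0239) = 5; θ*₍5₎ = 3.89.
Upper: z₀ + z₂ = 2.010; 1 − a(z₀+z₂) = 1.0643; argument = 1.9385 → 1.94; α₂ = 0.9738; rank = 195; θ*₍195₎ = 6.45.

(3.89, 6.45)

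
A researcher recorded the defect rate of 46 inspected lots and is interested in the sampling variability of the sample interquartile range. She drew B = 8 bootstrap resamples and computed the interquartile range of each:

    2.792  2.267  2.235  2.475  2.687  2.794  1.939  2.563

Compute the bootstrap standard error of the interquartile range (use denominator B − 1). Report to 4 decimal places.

Bootstrap SE is the standard deviation of the 8 replicate interquartile ranges.
Mean of replicates: (2.792 + 2.267 + 2.235 + 2.475 + 2.687 + 2.794 + 1.939 + 2.563) / 8 = 19.75200 / 8 = 2.46900
Sum of squared deviations: (+0.32300)² + (−0.20200)² + (−0.23400)² + (+0.00600)² + (+0.21800)² + (+0.32500)² + (−0.53000)² + (+0.09400)² = 0.64281
Variance = 0.64281 / 7 = 0.09183
SE* = √0.09183

SE* = 0.3030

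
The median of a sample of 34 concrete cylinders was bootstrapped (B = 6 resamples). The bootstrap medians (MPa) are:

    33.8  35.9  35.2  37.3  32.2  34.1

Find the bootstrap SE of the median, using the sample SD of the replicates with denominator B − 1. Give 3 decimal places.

SE* = 1.781

Bootstrap SE is the standard deviation of the 6 replicate medians.
Mean of replicates: (33.8 + 35.9 + 35.2 + 37.3 + 32.2 + 34.1) / 6 = 208.5000 / 6 = 34.7500
Sum of squared deviations: (−0.9500)² + (+1.1500)² + (+0.4500)² + (+2.5500)² + (−2.5500)² + (−0.6500)² = 15.8550
Variance = 15.8550 / 5 = 3.1710
SE* = √3.1710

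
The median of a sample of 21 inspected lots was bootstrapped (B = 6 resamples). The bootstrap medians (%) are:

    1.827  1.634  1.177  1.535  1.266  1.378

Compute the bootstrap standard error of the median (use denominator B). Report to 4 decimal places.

SE* = 0.2215

Bootstrap SE is the standard deviation of the 6 replicate medians.
Mean of replicates: (1.827 + 1.634 + 1.177 + 1.535 + 1.266 + 1.378) / 6 = 8.81700 / 6 = 1.46950
Sum of squared deviations: (+0.35750)² + (+0.16450)² + (−0.29250)² + (+0.06550)² + (−0.20350)² + (−0.09150)² = 0.29450
Variance = 0.29450 / 6 = 0.04908
SE* = √0.04908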